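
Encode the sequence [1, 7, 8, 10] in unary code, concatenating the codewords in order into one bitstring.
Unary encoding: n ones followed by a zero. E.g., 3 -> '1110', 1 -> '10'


Encode each number as n ones followed by a terminating 0:
  1 -> 10 (2 bits)
  7 -> 11111110 (8 bits)
  8 -> 111111110 (9 bits)
  10 -> 11111111110 (11 bits)
Total length = 2 + 8 + 9 + 11 = 30 bits.

Unary([1, 7, 8, 10]) = 101111111011111111011111111110 (30 bits)


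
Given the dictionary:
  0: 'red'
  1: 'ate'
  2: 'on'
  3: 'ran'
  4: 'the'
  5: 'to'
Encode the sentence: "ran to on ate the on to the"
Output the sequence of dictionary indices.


Look up each word in the dictionary:
  'ran' -> 3
  'to' -> 5
  'on' -> 2
  'ate' -> 1
  'the' -> 4
  'on' -> 2
  'to' -> 5
  'the' -> 4

Encoded: [3, 5, 2, 1, 4, 2, 5, 4]


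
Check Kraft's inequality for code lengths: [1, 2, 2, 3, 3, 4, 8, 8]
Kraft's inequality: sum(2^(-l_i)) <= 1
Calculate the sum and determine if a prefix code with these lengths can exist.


Sum = 2^(-1) + 2^(-2) + 2^(-2) + 2^(-3) + 2^(-3) + 2^(-4) + 2^(-8) + 2^(-8)
    = 0.5 + 0.25 + 0.25 + 0.125 + 0.125 + 0.0625 + 0.00390625 + 0.00390625
    = 338/256 = 1.3203125
Since 1.3203125 > 1, Kraft's inequality is NOT satisfied.
A prefix code with these lengths CANNOT exist.

Kraft sum = 1.3203125. Not satisfied.


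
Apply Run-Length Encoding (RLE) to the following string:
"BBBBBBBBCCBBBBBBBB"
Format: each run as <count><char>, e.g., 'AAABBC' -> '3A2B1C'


Scanning runs left to right:
  i=0: run of 'B' x 8 -> '8B'
  i=8: run of 'C' x 2 -> '2C'
  i=10: run of 'B' x 8 -> '8B'

RLE = 8B2C8B


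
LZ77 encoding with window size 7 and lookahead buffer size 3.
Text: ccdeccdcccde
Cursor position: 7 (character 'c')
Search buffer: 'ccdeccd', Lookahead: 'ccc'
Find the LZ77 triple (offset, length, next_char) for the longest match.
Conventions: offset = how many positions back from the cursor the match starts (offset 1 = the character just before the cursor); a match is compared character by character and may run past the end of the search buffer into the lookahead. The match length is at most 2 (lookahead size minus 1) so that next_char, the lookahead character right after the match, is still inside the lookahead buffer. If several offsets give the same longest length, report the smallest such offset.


Try each offset into the search buffer:
  offset=1 (pos 6, char 'd'): match length 0
  offset=2 (pos 5, char 'c'): match length 1
  offset=3 (pos 4, char 'c'): match length 2
  offset=4 (pos 3, char 'e'): match length 0
  offset=5 (pos 2, char 'd'): match length 0
  offset=6 (pos 1, char 'c'): match length 1
  offset=7 (pos 0, char 'c'): match length 2
Longest match has length 2, found at offsets 3, 7; take the smallest, offset 3.
next_char = character at position 7 + 2 = 9 -> 'c'

Best match: offset=3, length=2 (matching 'cc' starting at position 4)
LZ77 triple: (3, 2, 'c')


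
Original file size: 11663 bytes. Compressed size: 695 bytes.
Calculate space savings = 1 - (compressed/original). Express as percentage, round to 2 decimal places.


ratio = compressed/original = 695/11663 = 0.05959
savings = 1 - ratio = 1 - 0.05959 = 0.94041
as a percentage: 0.94041 * 100 = 94.04%

Space savings = 1 - 695/11663 = 94.04%


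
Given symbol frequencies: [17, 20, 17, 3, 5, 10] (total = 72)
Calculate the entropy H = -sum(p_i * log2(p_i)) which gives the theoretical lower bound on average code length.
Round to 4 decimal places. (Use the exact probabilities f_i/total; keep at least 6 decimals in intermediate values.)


Per-symbol terms -p_i * log2(p_i) with p_i = f_i/72:
  p = 17/72 = 0.236111: log2(p) = -2.082462, -p*log2(p) = 0.491692
  p = 20/72 = 0.277778: log2(p) = -1.847997, -p*log2(p) = 0.513332
  p = 17/72 = 0.236111: log2(p) = -2.082462, -p*log2(p) = 0.491692
  p = 3/72 = 0.041667: log2(p) = -4.584963, -p*log2(p) = 0.191040
  p = 5/72 = 0.069444: log2(p) = -3.847997, -p*log2(p) = 0.267222
  p = 10/72 = 0.138889: log2(p) = -2.847997, -p*log2(p) = 0.395555
H = 0.491692 + 0.513332 + 0.491692 + 0.191040 + 0.267222 + 0.395555 = 2.350533

H = 2.3505 bits/symbol


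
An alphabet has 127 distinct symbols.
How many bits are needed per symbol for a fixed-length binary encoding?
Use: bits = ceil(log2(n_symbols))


log2(127) = 6.9887
Bracket: 2^6 = 64 < 127 <= 2^7 = 128
So ceil(log2(127)) = 7

bits = ceil(log2(127)) = ceil(6.9887) = 7 bits


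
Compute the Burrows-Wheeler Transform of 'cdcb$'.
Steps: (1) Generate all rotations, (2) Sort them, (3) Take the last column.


Rotations (sorted):
  0: $cdcb -> last char: b
  1: b$cdc -> last char: c
  2: cb$cd -> last char: d
  3: cdcb$ -> last char: $
  4: dcb$c -> last char: c


BWT = bcd$c


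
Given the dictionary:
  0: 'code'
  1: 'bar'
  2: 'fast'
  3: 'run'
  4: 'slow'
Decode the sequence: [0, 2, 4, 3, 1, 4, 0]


Look up each index in the dictionary:
  0 -> 'code'
  2 -> 'fast'
  4 -> 'slow'
  3 -> 'run'
  1 -> 'bar'
  4 -> 'slow'
  0 -> 'code'

Decoded: "code fast slow run bar slow code"


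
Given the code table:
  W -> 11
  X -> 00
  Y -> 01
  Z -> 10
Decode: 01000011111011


Decoding:
01 -> Y
00 -> X
00 -> X
11 -> W
11 -> W
10 -> Z
11 -> W


Result: YXXWWZW


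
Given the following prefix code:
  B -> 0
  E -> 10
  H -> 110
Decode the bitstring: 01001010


Decoding step by step:
Bits 0 -> B
Bits 10 -> E
Bits 0 -> B
Bits 10 -> E
Bits 10 -> E


Decoded message: BEBEE


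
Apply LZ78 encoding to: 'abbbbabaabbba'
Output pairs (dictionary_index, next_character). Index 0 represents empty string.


LZ78 encoding steps:
Dictionary: {0: ''}
Step 1: w='' (idx 0), next='a' -> output (0, 'a'), add 'a' as idx 1
Step 2: w='' (idx 0), next='b' -> output (0, 'b'), add 'b' as idx 2
Step 3: w='b' (idx 2), next='b' -> output (2, 'b'), add 'bb' as idx 3
Step 4: w='b' (idx 2), next='a' -> output (2, 'a'), add 'ba' as idx 4
Step 5: w='ba' (idx 4), next='a' -> output (4, 'a'), add 'baa' as idx 5
Step 6: w='bb' (idx 3), next='b' -> output (3, 'b'), add 'bbb' as idx 6
Step 7: w='a' (idx 1), end of input -> output (1, '')


Encoded: [(0, 'a'), (0, 'b'), (2, 'b'), (2, 'a'), (4, 'a'), (3, 'b'), (1, '')]


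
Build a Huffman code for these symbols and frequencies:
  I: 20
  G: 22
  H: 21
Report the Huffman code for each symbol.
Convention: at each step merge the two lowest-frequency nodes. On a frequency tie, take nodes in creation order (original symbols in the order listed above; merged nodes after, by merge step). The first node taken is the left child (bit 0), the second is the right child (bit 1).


Huffman tree construction:
Step 1: Merge I(20) + H(21) = 41
Step 2: Merge G(22) + (I+H)(41) = 63
Read each symbol's code off the tree from the root (left child = 0, right child = 1).

Codes:
  I: 10 (length 2)
  G: 0 (length 1)
  H: 11 (length 2)
Average code length: 104/63 = 1.6508 bits/symbol


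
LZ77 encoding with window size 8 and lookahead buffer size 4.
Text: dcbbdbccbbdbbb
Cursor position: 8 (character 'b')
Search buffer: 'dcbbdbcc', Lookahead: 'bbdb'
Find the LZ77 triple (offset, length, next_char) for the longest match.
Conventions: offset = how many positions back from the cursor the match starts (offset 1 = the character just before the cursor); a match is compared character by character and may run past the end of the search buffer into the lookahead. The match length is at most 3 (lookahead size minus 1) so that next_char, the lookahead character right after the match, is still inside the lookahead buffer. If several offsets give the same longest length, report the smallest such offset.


Try each offset into the search buffer:
  offset=1 (pos 7, char 'c'): match length 0
  offset=2 (pos 6, char 'c'): match length 0
  offset=3 (pos 5, char 'b'): match length 1
  offset=4 (pos 4, char 'd'): match length 0
  offset=5 (pos 3, char 'b'): match length 1
  offset=6 (pos 2, char 'b'): match length 3
  offset=7 (pos 1, char 'c'): match length 0
  offset=8 (pos 0, char 'd'): match length 0
Longest match has length 3 at offset 6.
next_char = character at position 8 + 3 = 11 -> 'b'

Best match: offset=6, length=3 (matching 'bbd' starting at position 2)
LZ77 triple: (6, 3, 'b')


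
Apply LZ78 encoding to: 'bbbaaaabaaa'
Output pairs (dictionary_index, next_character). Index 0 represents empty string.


LZ78 encoding steps:
Dictionary: {0: ''}
Step 1: w='' (idx 0), next='b' -> output (0, 'b'), add 'b' as idx 1
Step 2: w='b' (idx 1), next='b' -> output (1, 'b'), add 'bb' as idx 2
Step 3: w='' (idx 0), next='a' -> output (0, 'a'), add 'a' as idx 3
Step 4: w='a' (idx 3), next='a' -> output (3, 'a'), add 'aa' as idx 4
Step 5: w='a' (idx 3), next='b' -> output (3, 'b'), add 'ab' as idx 5
Step 6: w='aa' (idx 4), next='a' -> output (4, 'a'), add 'aaa' as idx 6


Encoded: [(0, 'b'), (1, 'b'), (0, 'a'), (3, 'a'), (3, 'b'), (4, 'a')]


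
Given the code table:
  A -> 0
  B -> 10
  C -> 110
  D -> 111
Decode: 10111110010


Decoding:
10 -> B
111 -> D
110 -> C
0 -> A
10 -> B


Result: BDCAB


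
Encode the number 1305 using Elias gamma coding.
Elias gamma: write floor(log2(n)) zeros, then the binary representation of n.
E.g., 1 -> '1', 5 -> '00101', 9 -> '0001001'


num_bits = floor(log2(1305)) + 1 = 11
leading_zeros = num_bits - 1 = 10
binary(1305) = 10100011001

Elias gamma(1305) = '0000000000' + '10100011001' = 000000000010100011001 (21 bits)


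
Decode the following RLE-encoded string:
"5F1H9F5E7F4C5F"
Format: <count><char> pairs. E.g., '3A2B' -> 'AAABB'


Expanding each <count><char> pair:
  5F -> 'FFFFF'
  1H -> 'H'
  9F -> 'FFFFFFFFF'
  5E -> 'EEEEE'
  7F -> 'FFFFFFF'
  4C -> 'CCCC'
  5F -> 'FFFFF'

Decoded = FFFFFHFFFFFFFFFEEEEEFFFFFFFCCCCFFFFF


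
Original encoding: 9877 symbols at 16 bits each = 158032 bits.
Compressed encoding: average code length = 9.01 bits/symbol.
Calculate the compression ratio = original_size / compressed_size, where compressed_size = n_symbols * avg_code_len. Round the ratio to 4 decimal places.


original_size = n_symbols * orig_bits = 9877 * 16 = 158032 bits
compressed_size = n_symbols * avg_code_len = 9877 * 9.01 = 88991.77 bits
ratio = original_size / compressed_size = 158032 / 88991.77 = 1.7758

Compression ratio = 1.7758


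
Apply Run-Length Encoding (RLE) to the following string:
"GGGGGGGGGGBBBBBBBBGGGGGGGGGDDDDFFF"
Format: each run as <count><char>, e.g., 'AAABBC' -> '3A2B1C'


Scanning runs left to right:
  i=0: run of 'G' x 10 -> '10G'
  i=10: run of 'B' x 8 -> '8B'
  i=18: run of 'G' x 9 -> '9G'
  i=27: run of 'D' x 4 -> '4D'
  i=31: run of 'F' x 3 -> '3F'

RLE = 10G8B9G4D3F


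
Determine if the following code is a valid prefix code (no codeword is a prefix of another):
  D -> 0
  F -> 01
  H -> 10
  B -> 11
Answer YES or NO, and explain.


Checking each pair (does one codeword prefix another?):
  D='0' vs F='01': prefix -- VIOLATION

NO -- this is NOT a valid prefix code. D (0) is a prefix of F (01).


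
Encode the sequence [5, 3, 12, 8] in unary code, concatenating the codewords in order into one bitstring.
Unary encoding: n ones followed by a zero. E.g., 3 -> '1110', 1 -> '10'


Encode each number as n ones followed by a terminating 0:
  5 -> 111110 (6 bits)
  3 -> 1110 (4 bits)
  12 -> 1111111111110 (13 bits)
  8 -> 111111110 (9 bits)
Total length = 6 + 4 + 13 + 9 = 32 bits.

Unary([5, 3, 12, 8]) = 11111011101111111111110111111110 (32 bits)


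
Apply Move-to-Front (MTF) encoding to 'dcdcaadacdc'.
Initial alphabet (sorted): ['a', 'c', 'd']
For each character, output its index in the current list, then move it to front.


MTF encoding:
'd': index 2 in ['a', 'c', 'd'] -> ['d', 'a', 'c']
'c': index 2 in ['d', 'a', 'c'] -> ['c', 'd', 'a']
'd': index 1 in ['c', 'd', 'a'] -> ['d', 'c', 'a']
'c': index 1 in ['d', 'c', 'a'] -> ['c', 'd', 'a']
'a': index 2 in ['c', 'd', 'a'] -> ['a', 'c', 'd']
'a': index 0 in ['a', 'c', 'd'] -> ['a', 'c', 'd']
'd': index 2 in ['a', 'c', 'd'] -> ['d', 'a', 'c']
'a': index 1 in ['d', 'a', 'c'] -> ['a', 'd', 'c']
'c': index 2 in ['a', 'd', 'c'] -> ['c', 'a', 'd']
'd': index 2 in ['c', 'a', 'd'] -> ['d', 'c', 'a']
'c': index 1 in ['d', 'c', 'a'] -> ['c', 'd', 'a']


Output: [2, 2, 1, 1, 2, 0, 2, 1, 2, 2, 1]


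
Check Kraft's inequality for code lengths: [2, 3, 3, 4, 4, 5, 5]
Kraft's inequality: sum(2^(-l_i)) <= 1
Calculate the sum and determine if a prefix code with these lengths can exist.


Sum = 2^(-2) + 2^(-3) + 2^(-3) + 2^(-4) + 2^(-4) + 2^(-5) + 2^(-5)
    = 0.25 + 0.125 + 0.125 + 0.0625 + 0.0625 + 0.03125 + 0.03125
    = 22/32 = 0.6875
Since 0.6875 <= 1, Kraft's inequality IS satisfied.
A prefix code with these lengths CAN exist.

Kraft sum = 0.6875. Satisfied.


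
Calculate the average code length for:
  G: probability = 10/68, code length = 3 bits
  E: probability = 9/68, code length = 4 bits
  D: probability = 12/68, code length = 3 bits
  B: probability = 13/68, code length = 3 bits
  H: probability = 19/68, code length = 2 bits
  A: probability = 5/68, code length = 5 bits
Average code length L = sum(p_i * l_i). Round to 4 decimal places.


Weighted contributions p_i * l_i:
  G: (10/68) * 3 = 30/68
  E: (9/68) * 4 = 36/68
  D: (12/68) * 3 = 36/68
  B: (13/68) * 3 = 39/68
  H: (19/68) * 2 = 38/68
  A: (5/68) * 5 = 25/68
Sum = (30 + 36 + 36 + 39 + 38 + 25)/68 = 204/68

L = 204/68 = 3.0000 bits/symbol


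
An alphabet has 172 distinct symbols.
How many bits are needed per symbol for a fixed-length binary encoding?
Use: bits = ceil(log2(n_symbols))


log2(172) = 7.4263
Bracket: 2^7 = 128 < 172 <= 2^8 = 256
So ceil(log2(172)) = 8

bits = ceil(log2(172)) = ceil(7.4263) = 8 bits


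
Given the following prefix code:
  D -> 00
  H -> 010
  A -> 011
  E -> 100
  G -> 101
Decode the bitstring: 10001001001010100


Decoding step by step:
Bits 100 -> E
Bits 010 -> H
Bits 010 -> H
Bits 010 -> H
Bits 101 -> G
Bits 00 -> D


Decoded message: EHHHGD


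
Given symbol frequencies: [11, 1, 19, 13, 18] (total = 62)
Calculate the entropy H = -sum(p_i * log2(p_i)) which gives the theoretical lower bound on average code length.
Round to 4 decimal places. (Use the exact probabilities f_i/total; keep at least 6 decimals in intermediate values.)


Per-symbol terms -p_i * log2(p_i) with p_i = f_i/62:
  p = 11/62 = 0.177419: log2(p) = -2.494765, -p*log2(p) = 0.442620
  p = 1/62 = 0.016129: log2(p) = -5.954196, -p*log2(p) = 0.096035
  p = 19/62 = 0.306452: log2(p) = -1.706269, -p*log2(p) = 0.522889
  p = 13/62 = 0.209677: log2(p) = -2.253757, -p*log2(p) = 0.472562
  p = 18/62 = 0.290323: log2(p) = -1.784271, -p*log2(p) = 0.518014
H = 0.442620 + 0.096035 + 0.522889 + 0.472562 + 0.518014 = 2.052120

H = 2.0521 bits/symbol


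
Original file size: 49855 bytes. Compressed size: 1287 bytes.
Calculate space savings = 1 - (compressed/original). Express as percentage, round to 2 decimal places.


ratio = compressed/original = 1287/49855 = 0.025815
savings = 1 - ratio = 1 - 0.025815 = 0.974185
as a percentage: 0.974185 * 100 = 97.42%

Space savings = 1 - 1287/49855 = 97.42%


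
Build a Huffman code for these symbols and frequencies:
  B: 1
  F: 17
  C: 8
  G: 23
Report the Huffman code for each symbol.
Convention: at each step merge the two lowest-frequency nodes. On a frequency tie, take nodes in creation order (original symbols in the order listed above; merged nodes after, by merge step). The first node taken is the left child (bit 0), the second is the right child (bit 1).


Huffman tree construction:
Step 1: Merge B(1) + C(8) = 9
Step 2: Merge (B+C)(9) + F(17) = 26
Step 3: Merge G(23) + ((B+C)+F)(26) = 49
Read each symbol's code off the tree from the root (left child = 0, right child = 1).

Codes:
  B: 100 (length 3)
  F: 11 (length 2)
  C: 101 (length 3)
  G: 0 (length 1)
Average code length: 84/49 = 1.7143 bits/symbol


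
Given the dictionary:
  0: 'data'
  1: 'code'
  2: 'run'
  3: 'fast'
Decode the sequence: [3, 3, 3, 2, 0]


Look up each index in the dictionary:
  3 -> 'fast'
  3 -> 'fast'
  3 -> 'fast'
  2 -> 'run'
  0 -> 'data'

Decoded: "fast fast fast run data"


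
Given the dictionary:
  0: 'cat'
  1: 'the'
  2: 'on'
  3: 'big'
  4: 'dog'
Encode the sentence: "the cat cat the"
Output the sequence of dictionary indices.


Look up each word in the dictionary:
  'the' -> 1
  'cat' -> 0
  'cat' -> 0
  'the' -> 1

Encoded: [1, 0, 0, 1]


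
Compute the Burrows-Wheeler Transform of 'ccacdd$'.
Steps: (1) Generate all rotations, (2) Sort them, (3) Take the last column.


Rotations (sorted):
  0: $ccacdd -> last char: d
  1: acdd$cc -> last char: c
  2: cacdd$c -> last char: c
  3: ccacdd$ -> last char: $
  4: cdd$cca -> last char: a
  5: d$ccacd -> last char: d
  6: dd$ccac -> last char: c


BWT = dcc$adc


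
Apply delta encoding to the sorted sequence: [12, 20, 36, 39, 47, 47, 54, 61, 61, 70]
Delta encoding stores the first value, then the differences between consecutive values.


First value: 12
Deltas:
  20 - 12 = 8
  36 - 20 = 16
  39 - 36 = 3
  47 - 39 = 8
  47 - 47 = 0
  54 - 47 = 7
  61 - 54 = 7
  61 - 61 = 0
  70 - 61 = 9


Delta encoded: [12, 8, 16, 3, 8, 0, 7, 7, 0, 9]


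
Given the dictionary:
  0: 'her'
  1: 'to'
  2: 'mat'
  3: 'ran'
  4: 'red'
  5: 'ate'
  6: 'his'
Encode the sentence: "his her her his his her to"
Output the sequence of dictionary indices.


Look up each word in the dictionary:
  'his' -> 6
  'her' -> 0
  'her' -> 0
  'his' -> 6
  'his' -> 6
  'her' -> 0
  'to' -> 1

Encoded: [6, 0, 0, 6, 6, 0, 1]


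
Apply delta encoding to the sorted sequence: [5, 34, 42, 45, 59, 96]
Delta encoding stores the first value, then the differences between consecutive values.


First value: 5
Deltas:
  34 - 5 = 29
  42 - 34 = 8
  45 - 42 = 3
  59 - 45 = 14
  96 - 59 = 37


Delta encoded: [5, 29, 8, 3, 14, 37]


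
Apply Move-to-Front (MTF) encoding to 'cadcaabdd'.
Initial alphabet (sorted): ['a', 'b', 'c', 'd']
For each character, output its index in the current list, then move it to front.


MTF encoding:
'c': index 2 in ['a', 'b', 'c', 'd'] -> ['c', 'a', 'b', 'd']
'a': index 1 in ['c', 'a', 'b', 'd'] -> ['a', 'c', 'b', 'd']
'd': index 3 in ['a', 'c', 'b', 'd'] -> ['d', 'a', 'c', 'b']
'c': index 2 in ['d', 'a', 'c', 'b'] -> ['c', 'd', 'a', 'b']
'a': index 2 in ['c', 'd', 'a', 'b'] -> ['a', 'c', 'd', 'b']
'a': index 0 in ['a', 'c', 'd', 'b'] -> ['a', 'c', 'd', 'b']
'b': index 3 in ['a', 'c', 'd', 'b'] -> ['b', 'a', 'c', 'd']
'd': index 3 in ['b', 'a', 'c', 'd'] -> ['d', 'b', 'a', 'c']
'd': index 0 in ['d', 'b', 'a', 'c'] -> ['d', 'b', 'a', 'c']


Output: [2, 1, 3, 2, 2, 0, 3, 3, 0]


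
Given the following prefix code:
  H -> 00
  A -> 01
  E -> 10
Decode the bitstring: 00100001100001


Decoding step by step:
Bits 00 -> H
Bits 10 -> E
Bits 00 -> H
Bits 01 -> A
Bits 10 -> E
Bits 00 -> H
Bits 01 -> A


Decoded message: HEHAEHA


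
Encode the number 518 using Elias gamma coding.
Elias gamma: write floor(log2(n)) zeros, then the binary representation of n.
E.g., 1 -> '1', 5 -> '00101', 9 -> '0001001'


num_bits = floor(log2(518)) + 1 = 10
leading_zeros = num_bits - 1 = 9
binary(518) = 1000000110

Elias gamma(518) = '000000000' + '1000000110' = 0000000001000000110 (19 bits)


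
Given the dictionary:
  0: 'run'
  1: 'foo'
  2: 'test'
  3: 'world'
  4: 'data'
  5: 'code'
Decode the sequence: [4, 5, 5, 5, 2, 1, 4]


Look up each index in the dictionary:
  4 -> 'data'
  5 -> 'code'
  5 -> 'code'
  5 -> 'code'
  2 -> 'test'
  1 -> 'foo'
  4 -> 'data'

Decoded: "data code code code test foo data"


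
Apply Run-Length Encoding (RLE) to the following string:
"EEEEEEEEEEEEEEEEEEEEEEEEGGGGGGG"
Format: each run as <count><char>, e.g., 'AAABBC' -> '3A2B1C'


Scanning runs left to right:
  i=0: run of 'E' x 24 -> '24E'
  i=24: run of 'G' x 7 -> '7G'

RLE = 24E7G


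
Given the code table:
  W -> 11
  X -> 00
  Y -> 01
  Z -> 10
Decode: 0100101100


Decoding:
01 -> Y
00 -> X
10 -> Z
11 -> W
00 -> X


Result: YXZWX


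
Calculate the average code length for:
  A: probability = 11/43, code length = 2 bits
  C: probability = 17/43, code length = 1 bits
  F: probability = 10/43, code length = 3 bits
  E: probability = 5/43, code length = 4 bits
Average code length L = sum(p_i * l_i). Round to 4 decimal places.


Weighted contributions p_i * l_i:
  A: (11/43) * 2 = 22/43
  C: (17/43) * 1 = 17/43
  F: (10/43) * 3 = 30/43
  E: (5/43) * 4 = 20/43
Sum = (22 + 17 + 30 + 20)/43 = 89/43

L = 89/43 = 2.0698 bits/symbol


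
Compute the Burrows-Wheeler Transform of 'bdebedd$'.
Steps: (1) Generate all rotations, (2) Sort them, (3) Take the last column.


Rotations (sorted):
  0: $bdebedd -> last char: d
  1: bdebedd$ -> last char: $
  2: bedd$bde -> last char: e
  3: d$bdebed -> last char: d
  4: dd$bdebe -> last char: e
  5: debedd$b -> last char: b
  6: ebedd$bd -> last char: d
  7: edd$bdeb -> last char: b


BWT = d$edebdb


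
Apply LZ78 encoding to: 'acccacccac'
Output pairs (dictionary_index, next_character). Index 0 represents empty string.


LZ78 encoding steps:
Dictionary: {0: ''}
Step 1: w='' (idx 0), next='a' -> output (0, 'a'), add 'a' as idx 1
Step 2: w='' (idx 0), next='c' -> output (0, 'c'), add 'c' as idx 2
Step 3: w='c' (idx 2), next='c' -> output (2, 'c'), add 'cc' as idx 3
Step 4: w='a' (idx 1), next='c' -> output (1, 'c'), add 'ac' as idx 4
Step 5: w='cc' (idx 3), next='a' -> output (3, 'a'), add 'cca' as idx 5
Step 6: w='c' (idx 2), end of input -> output (2, '')


Encoded: [(0, 'a'), (0, 'c'), (2, 'c'), (1, 'c'), (3, 'a'), (2, '')]


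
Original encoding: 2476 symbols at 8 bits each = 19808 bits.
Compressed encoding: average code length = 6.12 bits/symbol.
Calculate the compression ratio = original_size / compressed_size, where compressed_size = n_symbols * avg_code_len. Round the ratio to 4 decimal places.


original_size = n_symbols * orig_bits = 2476 * 8 = 19808 bits
compressed_size = n_symbols * avg_code_len = 2476 * 6.12 = 15153.12 bits
ratio = original_size / compressed_size = 19808 / 15153.12 = 1.3072

Compression ratio = 1.3072


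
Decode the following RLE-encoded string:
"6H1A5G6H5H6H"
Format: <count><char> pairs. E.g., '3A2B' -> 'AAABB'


Expanding each <count><char> pair:
  6H -> 'HHHHHH'
  1A -> 'A'
  5G -> 'GGGGG'
  6H -> 'HHHHHH'
  5H -> 'HHHHH'
  6H -> 'HHHHHH'

Decoded = HHHHHHAGGGGGHHHHHHHHHHHHHHHHH


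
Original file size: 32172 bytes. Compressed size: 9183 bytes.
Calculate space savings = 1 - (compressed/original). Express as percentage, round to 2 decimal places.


ratio = compressed/original = 9183/32172 = 0.285435
savings = 1 - ratio = 1 - 0.285435 = 0.714565
as a percentage: 0.714565 * 100 = 71.46%

Space savings = 1 - 9183/32172 = 71.46%


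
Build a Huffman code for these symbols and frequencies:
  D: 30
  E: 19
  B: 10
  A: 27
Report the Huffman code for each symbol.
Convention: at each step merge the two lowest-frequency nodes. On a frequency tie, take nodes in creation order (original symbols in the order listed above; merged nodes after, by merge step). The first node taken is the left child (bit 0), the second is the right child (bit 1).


Huffman tree construction:
Step 1: Merge B(10) + E(19) = 29
Step 2: Merge A(27) + (B+E)(29) = 56
Step 3: Merge D(30) + (A+(B+E))(56) = 86
Read each symbol's code off the tree from the root (left child = 0, right child = 1).

Codes:
  D: 0 (length 1)
  E: 111 (length 3)
  B: 110 (length 3)
  A: 10 (length 2)
Average code length: 171/86 = 1.9884 bits/symbol


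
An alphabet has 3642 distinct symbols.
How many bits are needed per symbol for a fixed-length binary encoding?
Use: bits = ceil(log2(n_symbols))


log2(3642) = 11.8305
Bracket: 2^11 = 2048 < 3642 <= 2^12 = 4096
So ceil(log2(3642)) = 12

bits = ceil(log2(3642)) = ceil(11.8305) = 12 bits


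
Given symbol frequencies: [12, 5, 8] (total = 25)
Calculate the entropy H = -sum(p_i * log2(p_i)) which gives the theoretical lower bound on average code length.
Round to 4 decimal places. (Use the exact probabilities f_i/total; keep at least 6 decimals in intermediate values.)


Per-symbol terms -p_i * log2(p_i) with p_i = f_i/25:
  p = 12/25 = 0.480000: log2(p) = -1.058894, -p*log2(p) = 0.508269
  p = 5/25 = 0.200000: log2(p) = -2.321928, -p*log2(p) = 0.464386
  p = 8/25 = 0.320000: log2(p) = -1.643856, -p*log2(p) = 0.526034
H = 0.508269 + 0.464386 + 0.526034 = 1.498689

H = 1.4987 bits/symbol


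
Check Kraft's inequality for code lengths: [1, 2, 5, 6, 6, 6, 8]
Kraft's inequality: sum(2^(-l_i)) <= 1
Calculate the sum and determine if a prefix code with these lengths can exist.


Sum = 2^(-1) + 2^(-2) + 2^(-5) + 2^(-6) + 2^(-6) + 2^(-6) + 2^(-8)
    = 0.5 + 0.25 + 0.03125 + 0.015625 + 0.015625 + 0.015625 + 0.00390625
    = 213/256 = 0.83203125
Since 0.83203125 <= 1, Kraft's inequality IS satisfied.
A prefix code with these lengths CAN exist.

Kraft sum = 0.83203125. Satisfied.


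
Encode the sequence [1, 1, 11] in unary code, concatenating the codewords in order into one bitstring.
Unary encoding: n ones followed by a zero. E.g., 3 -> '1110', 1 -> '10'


Encode each number as n ones followed by a terminating 0:
  1 -> 10 (2 bits)
  1 -> 10 (2 bits)
  11 -> 111111111110 (12 bits)
Total length = 2 + 2 + 12 = 16 bits.

Unary([1, 1, 11]) = 1010111111111110 (16 bits)


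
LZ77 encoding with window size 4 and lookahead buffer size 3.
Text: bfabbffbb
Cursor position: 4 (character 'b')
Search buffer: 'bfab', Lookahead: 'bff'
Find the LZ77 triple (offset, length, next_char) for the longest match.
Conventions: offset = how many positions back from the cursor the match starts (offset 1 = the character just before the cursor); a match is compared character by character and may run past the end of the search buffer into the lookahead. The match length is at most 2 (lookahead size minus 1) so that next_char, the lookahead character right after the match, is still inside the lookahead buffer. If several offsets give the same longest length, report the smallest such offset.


Try each offset into the search buffer:
  offset=1 (pos 3, char 'b'): match length 1
  offset=2 (pos 2, char 'a'): match length 0
  offset=3 (pos 1, char 'f'): match length 0
  offset=4 (pos 0, char 'b'): match length 2
Longest match has length 2 at offset 4.
next_char = character at position 4 + 2 = 6 -> 'f'

Best match: offset=4, length=2 (matching 'bf' starting at position 0)
LZ77 triple: (4, 2, 'f')


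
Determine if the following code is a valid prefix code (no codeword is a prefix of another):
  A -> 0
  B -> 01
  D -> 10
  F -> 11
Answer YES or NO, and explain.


Checking each pair (does one codeword prefix another?):
  A='0' vs B='01': prefix -- VIOLATION

NO -- this is NOT a valid prefix code. A (0) is a prefix of B (01).


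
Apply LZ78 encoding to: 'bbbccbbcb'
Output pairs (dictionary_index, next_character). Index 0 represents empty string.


LZ78 encoding steps:
Dictionary: {0: ''}
Step 1: w='' (idx 0), next='b' -> output (0, 'b'), add 'b' as idx 1
Step 2: w='b' (idx 1), next='b' -> output (1, 'b'), add 'bb' as idx 2
Step 3: w='' (idx 0), next='c' -> output (0, 'c'), add 'c' as idx 3
Step 4: w='c' (idx 3), next='b' -> output (3, 'b'), add 'cb' as idx 4
Step 5: w='b' (idx 1), next='c' -> output (1, 'c'), add 'bc' as idx 5
Step 6: w='b' (idx 1), end of input -> output (1, '')


Encoded: [(0, 'b'), (1, 'b'), (0, 'c'), (3, 'b'), (1, 'c'), (1, '')]


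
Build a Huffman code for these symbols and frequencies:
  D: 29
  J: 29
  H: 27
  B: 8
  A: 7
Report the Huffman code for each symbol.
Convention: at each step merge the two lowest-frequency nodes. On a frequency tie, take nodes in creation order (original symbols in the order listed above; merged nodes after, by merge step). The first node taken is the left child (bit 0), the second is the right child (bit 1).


Huffman tree construction:
Step 1: Merge A(7) + B(8) = 15
Step 2: Merge (A+B)(15) + H(27) = 42
Step 3: Merge D(29) + J(29) = 58
Step 4: Merge ((A+B)+H)(42) + (D+J)(58) = 100
Read each symbol's code off the tree from the root (left child = 0, right child = 1).

Codes:
  D: 10 (length 2)
  J: 11 (length 2)
  H: 01 (length 2)
  B: 001 (length 3)
  A: 000 (length 3)
Average code length: 215/100 = 2.1500 bits/symbol


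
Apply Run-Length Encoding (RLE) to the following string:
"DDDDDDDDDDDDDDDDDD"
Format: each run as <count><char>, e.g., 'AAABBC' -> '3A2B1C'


Scanning runs left to right:
  i=0: run of 'D' x 18 -> '18D'

RLE = 18D


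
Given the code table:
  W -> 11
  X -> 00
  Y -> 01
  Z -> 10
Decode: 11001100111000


Decoding:
11 -> W
00 -> X
11 -> W
00 -> X
11 -> W
10 -> Z
00 -> X


Result: WXWXWZX


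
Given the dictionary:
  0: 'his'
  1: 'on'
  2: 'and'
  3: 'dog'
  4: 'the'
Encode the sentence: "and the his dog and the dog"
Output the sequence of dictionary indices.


Look up each word in the dictionary:
  'and' -> 2
  'the' -> 4
  'his' -> 0
  'dog' -> 3
  'and' -> 2
  'the' -> 4
  'dog' -> 3

Encoded: [2, 4, 0, 3, 2, 4, 3]


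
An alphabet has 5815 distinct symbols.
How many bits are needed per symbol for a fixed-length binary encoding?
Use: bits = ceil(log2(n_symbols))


log2(5815) = 12.5056
Bracket: 2^12 = 4096 < 5815 <= 2^13 = 8192
So ceil(log2(5815)) = 13

bits = ceil(log2(5815)) = ceil(12.5056) = 13 bits


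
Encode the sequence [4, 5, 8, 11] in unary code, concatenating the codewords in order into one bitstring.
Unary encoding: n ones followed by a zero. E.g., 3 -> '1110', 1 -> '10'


Encode each number as n ones followed by a terminating 0:
  4 -> 11110 (5 bits)
  5 -> 111110 (6 bits)
  8 -> 111111110 (9 bits)
  11 -> 111111111110 (12 bits)
Total length = 5 + 6 + 9 + 12 = 32 bits.

Unary([4, 5, 8, 11]) = 11110111110111111110111111111110 (32 bits)


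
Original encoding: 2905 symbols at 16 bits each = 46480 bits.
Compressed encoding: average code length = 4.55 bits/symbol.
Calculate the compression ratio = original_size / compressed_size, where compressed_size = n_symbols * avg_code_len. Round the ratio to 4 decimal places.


original_size = n_symbols * orig_bits = 2905 * 16 = 46480 bits
compressed_size = n_symbols * avg_code_len = 2905 * 4.55 = 13217.75 bits
ratio = original_size / compressed_size = 46480 / 13217.75 = 3.5165

Compression ratio = 3.5165


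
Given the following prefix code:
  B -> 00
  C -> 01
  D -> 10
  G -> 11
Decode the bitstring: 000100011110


Decoding step by step:
Bits 00 -> B
Bits 01 -> C
Bits 00 -> B
Bits 01 -> C
Bits 11 -> G
Bits 10 -> D


Decoded message: BCBCGD


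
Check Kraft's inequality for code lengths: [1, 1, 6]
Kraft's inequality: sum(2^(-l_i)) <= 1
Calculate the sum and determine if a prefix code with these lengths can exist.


Sum = 2^(-1) + 2^(-1) + 2^(-6)
    = 0.5 + 0.5 + 0.015625
    = 65/64 = 1.015625
Since 1.015625 > 1, Kraft's inequality is NOT satisfied.
A prefix code with these lengths CANNOT exist.

Kraft sum = 1.015625. Not satisfied.


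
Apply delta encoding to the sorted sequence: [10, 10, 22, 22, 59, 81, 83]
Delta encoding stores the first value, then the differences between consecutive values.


First value: 10
Deltas:
  10 - 10 = 0
  22 - 10 = 12
  22 - 22 = 0
  59 - 22 = 37
  81 - 59 = 22
  83 - 81 = 2


Delta encoded: [10, 0, 12, 0, 37, 22, 2]


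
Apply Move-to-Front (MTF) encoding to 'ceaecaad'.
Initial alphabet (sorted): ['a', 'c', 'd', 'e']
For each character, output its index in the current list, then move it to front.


MTF encoding:
'c': index 1 in ['a', 'c', 'd', 'e'] -> ['c', 'a', 'd', 'e']
'e': index 3 in ['c', 'a', 'd', 'e'] -> ['e', 'c', 'a', 'd']
'a': index 2 in ['e', 'c', 'a', 'd'] -> ['a', 'e', 'c', 'd']
'e': index 1 in ['a', 'e', 'c', 'd'] -> ['e', 'a', 'c', 'd']
'c': index 2 in ['e', 'a', 'c', 'd'] -> ['c', 'e', 'a', 'd']
'a': index 2 in ['c', 'e', 'a', 'd'] -> ['a', 'c', 'e', 'd']
'a': index 0 in ['a', 'c', 'e', 'd'] -> ['a', 'c', 'e', 'd']
'd': index 3 in ['a', 'c', 'e', 'd'] -> ['d', 'a', 'c', 'e']


Output: [1, 3, 2, 1, 2, 2, 0, 3]


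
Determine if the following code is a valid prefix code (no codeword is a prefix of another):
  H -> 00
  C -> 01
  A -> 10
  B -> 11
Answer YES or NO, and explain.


Checking each pair (does one codeword prefix another?):
  H='00' vs C='01': no prefix
  H='00' vs A='10': no prefix
  H='00' vs B='11': no prefix
  C='01' vs H='00': no prefix
  C='01' vs A='10': no prefix
  C='01' vs B='11': no prefix
  A='10' vs H='00': no prefix
  A='10' vs C='01': no prefix
  A='10' vs B='11': no prefix
  B='11' vs H='00': no prefix
  B='11' vs C='01': no prefix
  B='11' vs A='10': no prefix
No violation found over all pairs.

YES -- this is a valid prefix code. No codeword is a prefix of any other codeword.


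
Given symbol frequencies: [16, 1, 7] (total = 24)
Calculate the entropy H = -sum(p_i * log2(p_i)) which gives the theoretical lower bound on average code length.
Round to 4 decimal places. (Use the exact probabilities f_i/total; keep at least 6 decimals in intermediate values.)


Per-symbol terms -p_i * log2(p_i) with p_i = f_i/24:
  p = 16/24 = 0.666667: log2(p) = -0.584963, -p*log2(p) = 0.389975
  p = 1/24 = 0.041667: log2(p) = -4.584963, -p*log2(p) = 0.191040
  p = 7/24 = 0.291667: log2(p) = -1.777608, -p*log2(p) = 0.518469
H = 0.389975 + 0.191040 + 0.518469 = 1.099484

H = 1.0995 bits/symbol


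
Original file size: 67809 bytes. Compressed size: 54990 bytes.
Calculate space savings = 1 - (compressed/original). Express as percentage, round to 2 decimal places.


ratio = compressed/original = 54990/67809 = 0.810954
savings = 1 - ratio = 1 - 0.810954 = 0.189046
as a percentage: 0.189046 * 100 = 18.9%

Space savings = 1 - 54990/67809 = 18.9%


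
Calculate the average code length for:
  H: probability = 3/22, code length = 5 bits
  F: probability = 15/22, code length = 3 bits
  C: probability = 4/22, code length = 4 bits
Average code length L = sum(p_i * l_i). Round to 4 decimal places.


Weighted contributions p_i * l_i:
  H: (3/22) * 5 = 15/22
  F: (15/22) * 3 = 45/22
  C: (4/22) * 4 = 16/22
Sum = (15 + 45 + 16)/22 = 76/22

L = 76/22 = 3.4545 bits/symbol


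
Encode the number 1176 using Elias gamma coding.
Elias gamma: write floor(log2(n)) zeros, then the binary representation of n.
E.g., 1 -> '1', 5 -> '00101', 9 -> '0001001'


num_bits = floor(log2(1176)) + 1 = 11
leading_zeros = num_bits - 1 = 10
binary(1176) = 10010011000

Elias gamma(1176) = '0000000000' + '10010011000' = 000000000010010011000 (21 bits)


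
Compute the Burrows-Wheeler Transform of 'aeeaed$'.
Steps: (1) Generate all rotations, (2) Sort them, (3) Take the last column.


Rotations (sorted):
  0: $aeeaed -> last char: d
  1: aed$aee -> last char: e
  2: aeeaed$ -> last char: $
  3: d$aeeae -> last char: e
  4: eaed$ae -> last char: e
  5: ed$aeea -> last char: a
  6: eeaed$a -> last char: a


BWT = de$eeaa


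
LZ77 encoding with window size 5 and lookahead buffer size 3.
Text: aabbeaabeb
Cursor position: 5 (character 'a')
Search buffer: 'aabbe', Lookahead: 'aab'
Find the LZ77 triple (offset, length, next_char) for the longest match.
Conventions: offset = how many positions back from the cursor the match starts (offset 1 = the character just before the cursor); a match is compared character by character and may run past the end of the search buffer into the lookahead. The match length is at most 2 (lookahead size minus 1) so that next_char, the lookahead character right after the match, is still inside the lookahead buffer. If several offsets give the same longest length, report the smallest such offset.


Try each offset into the search buffer:
  offset=1 (pos 4, char 'e'): match length 0
  offset=2 (pos 3, char 'b'): match length 0
  offset=3 (pos 2, char 'b'): match length 0
  offset=4 (pos 1, char 'a'): match length 1
  offset=5 (pos 0, char 'a'): match length 2
Longest match has length 2 at offset 5.
next_char = character at position 5 + 2 = 7 -> 'b'

Best match: offset=5, length=2 (matching 'aa' starting at position 0)
LZ77 triple: (5, 2, 'b')


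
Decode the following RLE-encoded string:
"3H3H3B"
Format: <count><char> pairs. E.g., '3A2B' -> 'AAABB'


Expanding each <count><char> pair:
  3H -> 'HHH'
  3H -> 'HHH'
  3B -> 'BBB'

Decoded = HHHHHHBBB


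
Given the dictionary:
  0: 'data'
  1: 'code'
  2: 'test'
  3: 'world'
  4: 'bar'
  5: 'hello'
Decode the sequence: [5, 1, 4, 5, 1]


Look up each index in the dictionary:
  5 -> 'hello'
  1 -> 'code'
  4 -> 'bar'
  5 -> 'hello'
  1 -> 'code'

Decoded: "hello code bar hello code"


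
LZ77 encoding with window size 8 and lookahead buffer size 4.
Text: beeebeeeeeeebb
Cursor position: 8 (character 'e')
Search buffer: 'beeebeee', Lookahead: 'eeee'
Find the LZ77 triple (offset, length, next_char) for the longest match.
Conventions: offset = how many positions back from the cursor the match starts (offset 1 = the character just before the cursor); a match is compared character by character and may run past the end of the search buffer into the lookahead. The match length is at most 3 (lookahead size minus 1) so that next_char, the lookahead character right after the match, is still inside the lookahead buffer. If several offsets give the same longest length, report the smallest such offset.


Try each offset into the search buffer:
  offset=1 (pos 7, char 'e'): match length 3
  offset=2 (pos 6, char 'e'): match length 3
  offset=3 (pos 5, char 'e'): match length 3
  offset=4 (pos 4, char 'b'): match length 0
  offset=5 (pos 3, char 'e'): match length 1
  offset=6 (pos 2, char 'e'): match length 2
  offset=7 (pos 1, char 'e'): match length 3
  offset=8 (pos 0, char 'b'): match length 0
Longest match has length 3, found at offsets 1, 2, 3, 7; take the smallest, offset 1.
next_char = character at position 8 + 3 = 11 -> 'e'

Best match: offset=1, length=3 (matching 'eee' starting at position 7)
LZ77 triple: (1, 3, 'e')


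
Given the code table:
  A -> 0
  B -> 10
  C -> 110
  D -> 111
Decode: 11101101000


Decoding:
111 -> D
0 -> A
110 -> C
10 -> B
0 -> A
0 -> A


Result: DACBAA


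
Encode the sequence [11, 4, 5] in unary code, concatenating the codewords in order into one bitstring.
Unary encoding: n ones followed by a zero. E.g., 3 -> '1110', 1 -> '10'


Encode each number as n ones followed by a terminating 0:
  11 -> 111111111110 (12 bits)
  4 -> 11110 (5 bits)
  5 -> 111110 (6 bits)
Total length = 12 + 5 + 6 = 23 bits.

Unary([11, 4, 5]) = 11111111111011110111110 (23 bits)


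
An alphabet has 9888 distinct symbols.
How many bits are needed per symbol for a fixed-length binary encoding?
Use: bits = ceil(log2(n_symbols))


log2(9888) = 13.2715
Bracket: 2^13 = 8192 < 9888 <= 2^14 = 16384
So ceil(log2(9888)) = 14

bits = ceil(log2(9888)) = ceil(13.2715) = 14 bits


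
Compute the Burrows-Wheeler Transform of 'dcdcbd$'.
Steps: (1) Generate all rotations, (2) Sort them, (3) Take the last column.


Rotations (sorted):
  0: $dcdcbd -> last char: d
  1: bd$dcdc -> last char: c
  2: cbd$dcd -> last char: d
  3: cdcbd$d -> last char: d
  4: d$dcdcb -> last char: b
  5: dcbd$dc -> last char: c
  6: dcdcbd$ -> last char: $


BWT = dcddbc$


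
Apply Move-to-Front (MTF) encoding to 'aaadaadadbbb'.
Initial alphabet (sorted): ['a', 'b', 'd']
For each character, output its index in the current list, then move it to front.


MTF encoding:
'a': index 0 in ['a', 'b', 'd'] -> ['a', 'b', 'd']
'a': index 0 in ['a', 'b', 'd'] -> ['a', 'b', 'd']
'a': index 0 in ['a', 'b', 'd'] -> ['a', 'b', 'd']
'd': index 2 in ['a', 'b', 'd'] -> ['d', 'a', 'b']
'a': index 1 in ['d', 'a', 'b'] -> ['a', 'd', 'b']
'a': index 0 in ['a', 'd', 'b'] -> ['a', 'd', 'b']
'd': index 1 in ['a', 'd', 'b'] -> ['d', 'a', 'b']
'a': index 1 in ['d', 'a', 'b'] -> ['a', 'd', 'b']
'd': index 1 in ['a', 'd', 'b'] -> ['d', 'a', 'b']
'b': index 2 in ['d', 'a', 'b'] -> ['b', 'd', 'a']
'b': index 0 in ['b', 'd', 'a'] -> ['b', 'd', 'a']
'b': index 0 in ['b', 'd', 'a'] -> ['b', 'd', 'a']


Output: [0, 0, 0, 2, 1, 0, 1, 1, 1, 2, 0, 0]


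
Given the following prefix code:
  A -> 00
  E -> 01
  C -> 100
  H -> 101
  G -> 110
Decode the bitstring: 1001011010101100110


Decoding step by step:
Bits 100 -> C
Bits 101 -> H
Bits 101 -> H
Bits 01 -> E
Bits 01 -> E
Bits 100 -> C
Bits 110 -> G


Decoded message: CHHEECG


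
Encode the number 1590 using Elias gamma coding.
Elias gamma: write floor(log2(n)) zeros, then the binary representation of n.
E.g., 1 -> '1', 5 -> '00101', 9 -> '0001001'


num_bits = floor(log2(1590)) + 1 = 11
leading_zeros = num_bits - 1 = 10
binary(1590) = 11000110110

Elias gamma(1590) = '0000000000' + '11000110110' = 000000000011000110110 (21 bits)
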